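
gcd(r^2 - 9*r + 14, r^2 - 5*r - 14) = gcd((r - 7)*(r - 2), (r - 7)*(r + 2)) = r - 7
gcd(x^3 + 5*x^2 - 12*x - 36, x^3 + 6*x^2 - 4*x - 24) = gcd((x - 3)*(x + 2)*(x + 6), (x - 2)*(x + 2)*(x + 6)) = x^2 + 8*x + 12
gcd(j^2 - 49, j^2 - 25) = 1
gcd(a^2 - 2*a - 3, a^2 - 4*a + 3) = a - 3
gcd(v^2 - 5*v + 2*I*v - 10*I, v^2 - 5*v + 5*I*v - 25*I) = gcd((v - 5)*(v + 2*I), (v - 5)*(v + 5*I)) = v - 5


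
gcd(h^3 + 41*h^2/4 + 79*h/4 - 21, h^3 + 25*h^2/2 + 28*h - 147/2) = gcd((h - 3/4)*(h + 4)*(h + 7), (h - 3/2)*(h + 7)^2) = h + 7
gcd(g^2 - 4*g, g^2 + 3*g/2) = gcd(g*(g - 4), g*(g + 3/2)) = g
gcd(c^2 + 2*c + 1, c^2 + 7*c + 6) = c + 1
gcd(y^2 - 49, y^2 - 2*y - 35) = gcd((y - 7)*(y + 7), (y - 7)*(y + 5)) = y - 7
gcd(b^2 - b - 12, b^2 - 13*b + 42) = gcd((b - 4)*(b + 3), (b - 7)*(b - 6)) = 1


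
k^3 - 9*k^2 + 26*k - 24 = (k - 4)*(k - 3)*(k - 2)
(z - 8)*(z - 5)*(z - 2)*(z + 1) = z^4 - 14*z^3 + 51*z^2 - 14*z - 80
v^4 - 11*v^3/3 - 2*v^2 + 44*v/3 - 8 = (v - 3)*(v - 2)*(v - 2/3)*(v + 2)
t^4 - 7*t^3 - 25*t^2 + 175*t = t*(t - 7)*(t - 5)*(t + 5)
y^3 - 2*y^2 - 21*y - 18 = (y - 6)*(y + 1)*(y + 3)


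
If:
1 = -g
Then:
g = -1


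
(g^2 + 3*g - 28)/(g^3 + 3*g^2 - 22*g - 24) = (g + 7)/(g^2 + 7*g + 6)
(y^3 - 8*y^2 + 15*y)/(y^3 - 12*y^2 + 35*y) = (y - 3)/(y - 7)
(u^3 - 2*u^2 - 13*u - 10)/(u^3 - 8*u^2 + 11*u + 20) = (u + 2)/(u - 4)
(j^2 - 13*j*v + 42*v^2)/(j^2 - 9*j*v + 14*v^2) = (-j + 6*v)/(-j + 2*v)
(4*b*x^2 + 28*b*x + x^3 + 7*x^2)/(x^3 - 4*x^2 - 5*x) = (4*b*x + 28*b + x^2 + 7*x)/(x^2 - 4*x - 5)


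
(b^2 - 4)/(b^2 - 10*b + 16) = (b + 2)/(b - 8)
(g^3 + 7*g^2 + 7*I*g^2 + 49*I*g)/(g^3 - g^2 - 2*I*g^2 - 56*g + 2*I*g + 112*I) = g*(g + 7*I)/(g^2 - 2*g*(4 + I) + 16*I)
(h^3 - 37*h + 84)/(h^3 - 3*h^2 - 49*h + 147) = (h - 4)/(h - 7)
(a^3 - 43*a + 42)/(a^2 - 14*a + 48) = (a^2 + 6*a - 7)/(a - 8)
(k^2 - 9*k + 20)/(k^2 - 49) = (k^2 - 9*k + 20)/(k^2 - 49)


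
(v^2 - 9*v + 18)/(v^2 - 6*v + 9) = (v - 6)/(v - 3)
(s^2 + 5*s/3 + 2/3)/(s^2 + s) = (s + 2/3)/s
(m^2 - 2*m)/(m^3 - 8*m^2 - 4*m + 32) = m/(m^2 - 6*m - 16)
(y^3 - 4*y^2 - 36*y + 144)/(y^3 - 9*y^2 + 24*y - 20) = (y^3 - 4*y^2 - 36*y + 144)/(y^3 - 9*y^2 + 24*y - 20)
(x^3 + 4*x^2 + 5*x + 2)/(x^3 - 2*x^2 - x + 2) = (x^2 + 3*x + 2)/(x^2 - 3*x + 2)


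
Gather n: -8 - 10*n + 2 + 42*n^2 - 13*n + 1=42*n^2 - 23*n - 5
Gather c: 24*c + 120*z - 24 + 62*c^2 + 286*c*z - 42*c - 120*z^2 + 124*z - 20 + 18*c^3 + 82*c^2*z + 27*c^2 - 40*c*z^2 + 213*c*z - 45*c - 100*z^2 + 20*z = 18*c^3 + c^2*(82*z + 89) + c*(-40*z^2 + 499*z - 63) - 220*z^2 + 264*z - 44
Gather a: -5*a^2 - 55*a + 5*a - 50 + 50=-5*a^2 - 50*a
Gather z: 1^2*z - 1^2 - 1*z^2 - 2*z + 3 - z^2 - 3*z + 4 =-2*z^2 - 4*z + 6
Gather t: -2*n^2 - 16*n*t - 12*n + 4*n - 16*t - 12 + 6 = -2*n^2 - 8*n + t*(-16*n - 16) - 6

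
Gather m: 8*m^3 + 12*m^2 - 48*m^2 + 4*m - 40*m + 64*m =8*m^3 - 36*m^2 + 28*m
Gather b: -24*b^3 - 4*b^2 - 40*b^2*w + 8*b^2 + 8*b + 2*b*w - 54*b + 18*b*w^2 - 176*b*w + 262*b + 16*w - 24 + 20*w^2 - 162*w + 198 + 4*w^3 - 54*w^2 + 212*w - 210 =-24*b^3 + b^2*(4 - 40*w) + b*(18*w^2 - 174*w + 216) + 4*w^3 - 34*w^2 + 66*w - 36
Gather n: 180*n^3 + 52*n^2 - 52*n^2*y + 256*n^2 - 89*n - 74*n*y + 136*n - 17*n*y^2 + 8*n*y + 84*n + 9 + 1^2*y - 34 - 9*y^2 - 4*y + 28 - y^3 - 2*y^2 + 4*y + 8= 180*n^3 + n^2*(308 - 52*y) + n*(-17*y^2 - 66*y + 131) - y^3 - 11*y^2 + y + 11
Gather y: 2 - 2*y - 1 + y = 1 - y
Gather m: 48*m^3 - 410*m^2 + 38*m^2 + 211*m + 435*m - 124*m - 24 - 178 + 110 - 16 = 48*m^3 - 372*m^2 + 522*m - 108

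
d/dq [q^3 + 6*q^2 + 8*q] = 3*q^2 + 12*q + 8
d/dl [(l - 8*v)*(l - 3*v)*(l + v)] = 3*l^2 - 20*l*v + 13*v^2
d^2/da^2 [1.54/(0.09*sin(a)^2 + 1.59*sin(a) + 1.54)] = (-0.049896*sin(a)^4 - 0.661122*sin(a)^3 - 2.964654*sin(a)^2 + 5.093088*sin(a) + 7.35966)/(0.09*sin(a)^2 + 1.59*sin(a) + 1.54)^3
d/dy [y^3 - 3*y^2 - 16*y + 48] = 3*y^2 - 6*y - 16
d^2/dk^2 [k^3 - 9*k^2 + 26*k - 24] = 6*k - 18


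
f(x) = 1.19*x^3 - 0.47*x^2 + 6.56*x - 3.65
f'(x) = 3.57*x^2 - 0.94*x + 6.56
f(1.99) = 16.92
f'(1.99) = 18.83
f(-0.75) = -9.34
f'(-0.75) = 9.27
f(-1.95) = -27.05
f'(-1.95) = 21.97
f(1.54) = 9.68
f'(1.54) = 13.58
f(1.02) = 3.82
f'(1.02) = 9.32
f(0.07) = -3.19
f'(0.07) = 6.51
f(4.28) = 109.12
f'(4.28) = 67.93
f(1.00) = 3.63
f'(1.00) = 9.19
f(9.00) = 884.83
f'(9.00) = 287.27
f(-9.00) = -968.27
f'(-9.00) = 304.19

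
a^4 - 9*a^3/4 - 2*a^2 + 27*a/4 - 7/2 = (a - 2)*(a - 1)^2*(a + 7/4)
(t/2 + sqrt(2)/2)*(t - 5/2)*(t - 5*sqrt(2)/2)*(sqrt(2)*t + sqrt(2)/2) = sqrt(2)*t^4/2 - 3*t^3/2 - sqrt(2)*t^3 - 25*sqrt(2)*t^2/8 + 3*t^2 + 15*t/8 + 5*sqrt(2)*t + 25*sqrt(2)/8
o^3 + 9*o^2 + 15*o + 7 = (o + 1)^2*(o + 7)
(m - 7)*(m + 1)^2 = m^3 - 5*m^2 - 13*m - 7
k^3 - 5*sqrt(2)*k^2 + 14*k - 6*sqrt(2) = (k - 3*sqrt(2))*(k - sqrt(2))^2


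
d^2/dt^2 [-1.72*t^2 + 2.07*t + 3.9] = -3.44000000000000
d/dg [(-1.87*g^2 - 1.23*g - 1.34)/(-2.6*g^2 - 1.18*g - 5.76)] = (-0.991399999999999*g^2 + 14.5744*g + 5.5036)/(6.76*g^4 + 6.136*g^3 + 31.3444*g^2 + 13.5936*g + 33.1776)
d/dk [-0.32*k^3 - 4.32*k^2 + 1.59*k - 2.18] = -0.96*k^2 - 8.64*k + 1.59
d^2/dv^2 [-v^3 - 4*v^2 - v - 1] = -6*v - 8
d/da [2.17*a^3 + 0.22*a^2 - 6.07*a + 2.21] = 6.51*a^2 + 0.44*a - 6.07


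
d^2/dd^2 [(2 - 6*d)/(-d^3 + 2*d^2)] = 4*(9*d^3 - 24*d^2 + 28*d - 12)/(d^4*(d^3 - 6*d^2 + 12*d - 8))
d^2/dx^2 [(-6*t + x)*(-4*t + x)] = 2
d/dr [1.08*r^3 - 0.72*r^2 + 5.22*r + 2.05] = 3.24*r^2 - 1.44*r + 5.22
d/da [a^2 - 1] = 2*a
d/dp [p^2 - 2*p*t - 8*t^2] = 2*p - 2*t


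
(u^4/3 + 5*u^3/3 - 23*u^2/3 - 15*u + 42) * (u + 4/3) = u^5/3 + 19*u^4/9 - 49*u^3/9 - 227*u^2/9 + 22*u + 56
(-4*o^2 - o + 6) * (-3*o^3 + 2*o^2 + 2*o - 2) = 12*o^5 - 5*o^4 - 28*o^3 + 18*o^2 + 14*o - 12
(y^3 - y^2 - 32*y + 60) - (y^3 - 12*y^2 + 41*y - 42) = 11*y^2 - 73*y + 102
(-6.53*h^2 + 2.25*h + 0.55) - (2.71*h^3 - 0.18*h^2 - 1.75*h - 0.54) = -2.71*h^3 - 6.35*h^2 + 4.0*h + 1.09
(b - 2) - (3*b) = -2*b - 2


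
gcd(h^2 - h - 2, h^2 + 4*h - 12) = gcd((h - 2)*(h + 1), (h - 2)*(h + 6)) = h - 2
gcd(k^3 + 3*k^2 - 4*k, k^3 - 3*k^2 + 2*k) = k^2 - k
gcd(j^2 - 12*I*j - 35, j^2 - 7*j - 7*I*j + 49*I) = j - 7*I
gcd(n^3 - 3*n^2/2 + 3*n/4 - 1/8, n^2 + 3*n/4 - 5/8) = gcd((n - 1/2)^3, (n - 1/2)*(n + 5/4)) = n - 1/2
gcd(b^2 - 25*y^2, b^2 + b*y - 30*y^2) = -b + 5*y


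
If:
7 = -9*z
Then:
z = -7/9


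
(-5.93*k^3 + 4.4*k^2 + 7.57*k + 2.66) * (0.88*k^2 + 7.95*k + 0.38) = -5.2184*k^5 - 43.2715*k^4 + 39.3882*k^3 + 64.1943*k^2 + 24.0236*k + 1.0108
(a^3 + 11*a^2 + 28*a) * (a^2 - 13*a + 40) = a^5 - 2*a^4 - 75*a^3 + 76*a^2 + 1120*a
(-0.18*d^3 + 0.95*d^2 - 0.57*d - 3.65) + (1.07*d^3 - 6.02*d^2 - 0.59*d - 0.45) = 0.89*d^3 - 5.07*d^2 - 1.16*d - 4.1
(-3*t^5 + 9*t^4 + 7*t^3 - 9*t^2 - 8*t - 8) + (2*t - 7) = -3*t^5 + 9*t^4 + 7*t^3 - 9*t^2 - 6*t - 15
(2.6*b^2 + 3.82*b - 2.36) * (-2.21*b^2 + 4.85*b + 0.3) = -5.746*b^4 + 4.1678*b^3 + 24.5226*b^2 - 10.3*b - 0.708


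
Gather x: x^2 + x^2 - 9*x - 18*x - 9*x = 2*x^2 - 36*x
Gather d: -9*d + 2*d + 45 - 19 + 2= 28 - 7*d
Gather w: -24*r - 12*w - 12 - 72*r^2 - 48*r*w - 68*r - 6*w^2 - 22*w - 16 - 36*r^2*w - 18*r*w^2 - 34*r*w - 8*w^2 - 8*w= -72*r^2 - 92*r + w^2*(-18*r - 14) + w*(-36*r^2 - 82*r - 42) - 28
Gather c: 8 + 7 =15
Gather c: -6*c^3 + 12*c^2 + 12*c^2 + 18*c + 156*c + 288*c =-6*c^3 + 24*c^2 + 462*c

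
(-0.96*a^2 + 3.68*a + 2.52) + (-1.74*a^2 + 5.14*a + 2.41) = -2.7*a^2 + 8.82*a + 4.93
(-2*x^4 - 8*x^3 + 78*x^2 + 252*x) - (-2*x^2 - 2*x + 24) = -2*x^4 - 8*x^3 + 80*x^2 + 254*x - 24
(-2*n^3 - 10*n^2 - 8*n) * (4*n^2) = -8*n^5 - 40*n^4 - 32*n^3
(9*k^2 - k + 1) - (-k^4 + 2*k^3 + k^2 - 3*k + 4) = k^4 - 2*k^3 + 8*k^2 + 2*k - 3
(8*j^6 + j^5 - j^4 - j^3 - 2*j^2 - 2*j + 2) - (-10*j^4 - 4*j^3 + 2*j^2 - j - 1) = 8*j^6 + j^5 + 9*j^4 + 3*j^3 - 4*j^2 - j + 3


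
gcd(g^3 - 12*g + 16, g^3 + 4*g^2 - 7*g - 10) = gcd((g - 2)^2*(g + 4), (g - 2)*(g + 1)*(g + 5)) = g - 2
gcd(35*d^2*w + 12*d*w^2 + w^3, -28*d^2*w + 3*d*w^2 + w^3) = 7*d*w + w^2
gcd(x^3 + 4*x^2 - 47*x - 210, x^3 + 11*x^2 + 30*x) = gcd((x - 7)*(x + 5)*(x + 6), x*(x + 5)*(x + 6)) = x^2 + 11*x + 30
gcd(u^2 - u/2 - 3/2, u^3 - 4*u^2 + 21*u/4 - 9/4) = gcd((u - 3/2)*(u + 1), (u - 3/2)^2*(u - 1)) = u - 3/2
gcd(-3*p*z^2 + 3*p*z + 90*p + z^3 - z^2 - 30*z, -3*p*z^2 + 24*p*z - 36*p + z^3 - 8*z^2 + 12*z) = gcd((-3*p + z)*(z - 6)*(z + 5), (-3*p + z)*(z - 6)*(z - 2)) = -3*p*z + 18*p + z^2 - 6*z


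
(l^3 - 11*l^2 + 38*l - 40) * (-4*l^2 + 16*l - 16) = -4*l^5 + 60*l^4 - 344*l^3 + 944*l^2 - 1248*l + 640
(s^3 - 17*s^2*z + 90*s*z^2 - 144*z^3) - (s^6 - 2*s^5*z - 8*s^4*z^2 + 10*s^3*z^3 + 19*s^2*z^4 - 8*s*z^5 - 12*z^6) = -s^6 + 2*s^5*z + 8*s^4*z^2 - 10*s^3*z^3 + s^3 - 19*s^2*z^4 - 17*s^2*z + 8*s*z^5 + 90*s*z^2 + 12*z^6 - 144*z^3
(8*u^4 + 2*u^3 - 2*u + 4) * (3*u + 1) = 24*u^5 + 14*u^4 + 2*u^3 - 6*u^2 + 10*u + 4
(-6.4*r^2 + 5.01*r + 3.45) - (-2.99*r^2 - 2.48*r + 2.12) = -3.41*r^2 + 7.49*r + 1.33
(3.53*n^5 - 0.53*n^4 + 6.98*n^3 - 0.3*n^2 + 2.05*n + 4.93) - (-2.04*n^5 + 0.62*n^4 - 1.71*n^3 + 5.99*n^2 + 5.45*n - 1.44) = 5.57*n^5 - 1.15*n^4 + 8.69*n^3 - 6.29*n^2 - 3.4*n + 6.37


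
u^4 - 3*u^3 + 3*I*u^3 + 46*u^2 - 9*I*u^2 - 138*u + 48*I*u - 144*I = (u - 3)*(u - 6*I)*(u + I)*(u + 8*I)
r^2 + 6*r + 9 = (r + 3)^2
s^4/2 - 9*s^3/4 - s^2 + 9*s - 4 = (s/2 + 1)*(s - 4)*(s - 2)*(s - 1/2)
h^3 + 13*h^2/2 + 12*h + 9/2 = (h + 1/2)*(h + 3)^2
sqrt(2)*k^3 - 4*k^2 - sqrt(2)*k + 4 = (k - 1)*(k - 2*sqrt(2))*(sqrt(2)*k + sqrt(2))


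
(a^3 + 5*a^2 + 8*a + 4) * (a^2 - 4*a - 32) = a^5 + a^4 - 44*a^3 - 188*a^2 - 272*a - 128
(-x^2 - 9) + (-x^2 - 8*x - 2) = -2*x^2 - 8*x - 11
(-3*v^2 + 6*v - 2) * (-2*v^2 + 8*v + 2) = 6*v^4 - 36*v^3 + 46*v^2 - 4*v - 4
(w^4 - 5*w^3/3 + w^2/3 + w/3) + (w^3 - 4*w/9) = w^4 - 2*w^3/3 + w^2/3 - w/9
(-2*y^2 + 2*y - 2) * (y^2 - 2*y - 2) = -2*y^4 + 6*y^3 - 2*y^2 + 4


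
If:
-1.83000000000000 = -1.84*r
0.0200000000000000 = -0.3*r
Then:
No Solution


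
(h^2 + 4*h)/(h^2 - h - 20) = h/(h - 5)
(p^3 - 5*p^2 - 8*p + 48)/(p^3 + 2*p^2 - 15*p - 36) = (p - 4)/(p + 3)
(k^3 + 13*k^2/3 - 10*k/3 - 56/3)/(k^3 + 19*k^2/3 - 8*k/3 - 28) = (k + 4)/(k + 6)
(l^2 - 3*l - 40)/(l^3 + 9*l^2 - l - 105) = (l - 8)/(l^2 + 4*l - 21)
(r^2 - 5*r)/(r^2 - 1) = r*(r - 5)/(r^2 - 1)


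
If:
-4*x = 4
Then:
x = -1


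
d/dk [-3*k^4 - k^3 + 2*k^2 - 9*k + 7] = -12*k^3 - 3*k^2 + 4*k - 9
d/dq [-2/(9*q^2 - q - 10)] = 2*(18*q - 1)/(-9*q^2 + q + 10)^2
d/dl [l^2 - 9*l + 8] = 2*l - 9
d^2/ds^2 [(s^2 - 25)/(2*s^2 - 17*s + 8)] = 2*(34*s^3 - 348*s^2 + 2550*s - 6761)/(8*s^6 - 204*s^5 + 1830*s^4 - 6545*s^3 + 7320*s^2 - 3264*s + 512)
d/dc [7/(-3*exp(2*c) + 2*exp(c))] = 14*(3*exp(c) - 1)*exp(-c)/(3*exp(c) - 2)^2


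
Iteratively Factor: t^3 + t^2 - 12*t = (t + 4)*(t^2 - 3*t) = (t - 3)*(t + 4)*(t)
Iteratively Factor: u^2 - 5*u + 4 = (u - 1)*(u - 4)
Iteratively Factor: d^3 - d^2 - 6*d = (d)*(d^2 - d - 6) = d*(d - 3)*(d + 2)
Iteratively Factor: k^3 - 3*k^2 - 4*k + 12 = (k - 2)*(k^2 - k - 6) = (k - 3)*(k - 2)*(k + 2)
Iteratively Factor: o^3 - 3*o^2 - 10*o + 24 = (o - 4)*(o^2 + o - 6) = (o - 4)*(o - 2)*(o + 3)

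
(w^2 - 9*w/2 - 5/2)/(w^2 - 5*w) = (w + 1/2)/w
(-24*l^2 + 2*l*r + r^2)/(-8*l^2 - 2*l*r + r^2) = (6*l + r)/(2*l + r)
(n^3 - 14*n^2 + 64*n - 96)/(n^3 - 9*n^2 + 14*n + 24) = (n - 4)/(n + 1)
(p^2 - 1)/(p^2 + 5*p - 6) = (p + 1)/(p + 6)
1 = 1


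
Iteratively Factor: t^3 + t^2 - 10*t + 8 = (t - 1)*(t^2 + 2*t - 8) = (t - 1)*(t + 4)*(t - 2)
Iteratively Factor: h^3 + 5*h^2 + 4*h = (h + 4)*(h^2 + h) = (h + 1)*(h + 4)*(h)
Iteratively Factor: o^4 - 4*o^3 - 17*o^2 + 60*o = (o - 5)*(o^3 + o^2 - 12*o) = (o - 5)*(o - 3)*(o^2 + 4*o) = o*(o - 5)*(o - 3)*(o + 4)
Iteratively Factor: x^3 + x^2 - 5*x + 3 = (x - 1)*(x^2 + 2*x - 3) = (x - 1)*(x + 3)*(x - 1)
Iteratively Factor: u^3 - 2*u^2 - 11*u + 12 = (u + 3)*(u^2 - 5*u + 4) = (u - 4)*(u + 3)*(u - 1)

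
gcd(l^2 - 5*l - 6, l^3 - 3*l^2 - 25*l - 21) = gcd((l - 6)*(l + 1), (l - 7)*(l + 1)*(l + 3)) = l + 1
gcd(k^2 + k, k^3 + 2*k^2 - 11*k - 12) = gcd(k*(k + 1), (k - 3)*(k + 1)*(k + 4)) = k + 1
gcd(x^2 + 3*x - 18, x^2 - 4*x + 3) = x - 3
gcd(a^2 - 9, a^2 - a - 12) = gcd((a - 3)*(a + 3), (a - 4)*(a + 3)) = a + 3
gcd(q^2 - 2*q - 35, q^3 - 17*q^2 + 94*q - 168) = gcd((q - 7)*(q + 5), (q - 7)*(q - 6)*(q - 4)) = q - 7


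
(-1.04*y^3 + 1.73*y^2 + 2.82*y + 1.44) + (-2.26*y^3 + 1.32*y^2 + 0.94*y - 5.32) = -3.3*y^3 + 3.05*y^2 + 3.76*y - 3.88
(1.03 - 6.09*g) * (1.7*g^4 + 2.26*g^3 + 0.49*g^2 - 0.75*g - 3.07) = -10.353*g^5 - 12.0124*g^4 - 0.6563*g^3 + 5.0722*g^2 + 17.9238*g - 3.1621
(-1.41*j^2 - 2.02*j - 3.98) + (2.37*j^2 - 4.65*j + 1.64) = 0.96*j^2 - 6.67*j - 2.34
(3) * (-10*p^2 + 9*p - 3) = -30*p^2 + 27*p - 9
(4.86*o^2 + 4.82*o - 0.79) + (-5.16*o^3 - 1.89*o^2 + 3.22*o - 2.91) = -5.16*o^3 + 2.97*o^2 + 8.04*o - 3.7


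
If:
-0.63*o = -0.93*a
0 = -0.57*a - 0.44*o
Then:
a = 0.00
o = 0.00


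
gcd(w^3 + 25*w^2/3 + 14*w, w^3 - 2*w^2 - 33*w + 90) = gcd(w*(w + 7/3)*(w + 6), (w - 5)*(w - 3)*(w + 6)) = w + 6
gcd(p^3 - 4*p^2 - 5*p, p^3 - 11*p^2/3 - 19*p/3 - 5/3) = p^2 - 4*p - 5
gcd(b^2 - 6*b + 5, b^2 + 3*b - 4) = b - 1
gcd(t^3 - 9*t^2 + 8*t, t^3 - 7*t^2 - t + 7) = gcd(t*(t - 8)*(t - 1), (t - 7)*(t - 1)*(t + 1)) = t - 1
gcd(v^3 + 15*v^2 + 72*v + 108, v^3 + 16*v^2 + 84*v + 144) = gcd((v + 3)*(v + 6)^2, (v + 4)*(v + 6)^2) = v^2 + 12*v + 36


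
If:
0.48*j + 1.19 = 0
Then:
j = -2.48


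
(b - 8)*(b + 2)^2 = b^3 - 4*b^2 - 28*b - 32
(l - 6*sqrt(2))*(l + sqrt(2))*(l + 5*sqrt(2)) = l^3 - 62*l - 60*sqrt(2)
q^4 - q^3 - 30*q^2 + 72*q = q*(q - 4)*(q - 3)*(q + 6)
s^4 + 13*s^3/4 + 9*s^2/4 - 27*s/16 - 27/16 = (s - 3/4)*(s + 1)*(s + 3/2)^2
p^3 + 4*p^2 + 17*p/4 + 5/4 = (p + 1/2)*(p + 1)*(p + 5/2)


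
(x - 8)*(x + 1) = x^2 - 7*x - 8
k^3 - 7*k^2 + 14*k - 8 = (k - 4)*(k - 2)*(k - 1)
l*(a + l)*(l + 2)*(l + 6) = a*l^3 + 8*a*l^2 + 12*a*l + l^4 + 8*l^3 + 12*l^2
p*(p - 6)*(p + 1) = p^3 - 5*p^2 - 6*p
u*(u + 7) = u^2 + 7*u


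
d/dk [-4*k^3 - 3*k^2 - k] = -12*k^2 - 6*k - 1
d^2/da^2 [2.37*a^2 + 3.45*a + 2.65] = 4.74000000000000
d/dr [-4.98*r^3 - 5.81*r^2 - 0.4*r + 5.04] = -14.94*r^2 - 11.62*r - 0.4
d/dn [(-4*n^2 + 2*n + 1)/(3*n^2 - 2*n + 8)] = 2*(n^2 - 35*n + 9)/(9*n^4 - 12*n^3 + 52*n^2 - 32*n + 64)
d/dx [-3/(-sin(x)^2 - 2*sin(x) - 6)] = -6*(sin(x) + 1)*cos(x)/(sin(x)^2 + 2*sin(x) + 6)^2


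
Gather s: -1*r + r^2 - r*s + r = r^2 - r*s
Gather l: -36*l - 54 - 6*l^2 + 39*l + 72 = -6*l^2 + 3*l + 18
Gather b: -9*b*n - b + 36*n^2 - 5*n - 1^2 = b*(-9*n - 1) + 36*n^2 - 5*n - 1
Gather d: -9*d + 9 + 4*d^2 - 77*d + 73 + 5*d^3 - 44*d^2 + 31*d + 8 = 5*d^3 - 40*d^2 - 55*d + 90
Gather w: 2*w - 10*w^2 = -10*w^2 + 2*w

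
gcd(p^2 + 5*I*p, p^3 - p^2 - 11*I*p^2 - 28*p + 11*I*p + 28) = 1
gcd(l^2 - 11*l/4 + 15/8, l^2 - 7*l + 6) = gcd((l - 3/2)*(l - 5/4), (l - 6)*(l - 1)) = 1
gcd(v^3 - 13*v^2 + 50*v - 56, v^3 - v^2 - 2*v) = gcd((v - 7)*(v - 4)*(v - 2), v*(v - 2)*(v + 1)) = v - 2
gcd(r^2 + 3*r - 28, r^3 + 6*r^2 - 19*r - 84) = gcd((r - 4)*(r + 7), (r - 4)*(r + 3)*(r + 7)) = r^2 + 3*r - 28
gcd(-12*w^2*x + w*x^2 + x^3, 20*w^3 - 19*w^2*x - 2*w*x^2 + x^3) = 4*w + x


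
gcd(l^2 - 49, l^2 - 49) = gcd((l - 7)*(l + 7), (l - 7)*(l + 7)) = l^2 - 49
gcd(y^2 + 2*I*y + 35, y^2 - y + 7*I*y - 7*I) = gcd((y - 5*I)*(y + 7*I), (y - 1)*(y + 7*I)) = y + 7*I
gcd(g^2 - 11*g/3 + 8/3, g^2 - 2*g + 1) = g - 1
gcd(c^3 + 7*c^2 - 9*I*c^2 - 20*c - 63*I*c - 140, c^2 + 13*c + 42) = c + 7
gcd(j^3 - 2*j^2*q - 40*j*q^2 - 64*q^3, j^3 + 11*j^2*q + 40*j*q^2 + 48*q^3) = j + 4*q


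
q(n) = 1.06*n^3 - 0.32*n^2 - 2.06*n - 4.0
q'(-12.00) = 463.54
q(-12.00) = -1857.04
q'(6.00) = 108.58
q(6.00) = 201.08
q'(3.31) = 30.66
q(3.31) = 24.12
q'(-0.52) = -0.87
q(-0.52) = -3.16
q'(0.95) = 0.20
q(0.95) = -5.34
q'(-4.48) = 64.63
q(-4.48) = -96.50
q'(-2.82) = 25.03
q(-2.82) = -24.51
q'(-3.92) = 49.31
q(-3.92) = -64.69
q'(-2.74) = 23.57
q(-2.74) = -22.56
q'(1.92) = 8.43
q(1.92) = -1.63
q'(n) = 3.18*n^2 - 0.64*n - 2.06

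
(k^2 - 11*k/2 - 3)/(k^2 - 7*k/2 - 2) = (k - 6)/(k - 4)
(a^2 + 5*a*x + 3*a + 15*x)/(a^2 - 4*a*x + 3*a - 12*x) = (-a - 5*x)/(-a + 4*x)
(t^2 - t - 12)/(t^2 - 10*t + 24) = (t + 3)/(t - 6)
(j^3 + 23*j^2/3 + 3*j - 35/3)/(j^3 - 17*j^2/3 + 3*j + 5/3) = (3*j^2 + 26*j + 35)/(3*j^2 - 14*j - 5)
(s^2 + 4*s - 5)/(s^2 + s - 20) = (s - 1)/(s - 4)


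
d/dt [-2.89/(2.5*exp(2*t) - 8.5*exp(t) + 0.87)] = (14.45*exp(t) - 24.565)*exp(t)/(2.5*exp(2*t) - 8.5*exp(t) + 0.87)^2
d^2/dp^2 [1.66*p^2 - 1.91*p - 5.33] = 3.32000000000000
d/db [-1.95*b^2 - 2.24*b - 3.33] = -3.9*b - 2.24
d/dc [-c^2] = -2*c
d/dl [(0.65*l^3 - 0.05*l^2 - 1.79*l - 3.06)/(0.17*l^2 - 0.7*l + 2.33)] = (0.1105*l^4 - 0.91*l^3 + 4.8828*l^2 + 0.8074*l - 6.3127)/(0.0289*l^4 - 0.238*l^3 + 1.2822*l^2 - 3.262*l + 5.4289)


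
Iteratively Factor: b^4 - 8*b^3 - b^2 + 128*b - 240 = (b - 3)*(b^3 - 5*b^2 - 16*b + 80) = (b - 5)*(b - 3)*(b^2 - 16) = (b - 5)*(b - 4)*(b - 3)*(b + 4)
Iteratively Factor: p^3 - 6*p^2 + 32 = (p - 4)*(p^2 - 2*p - 8) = (p - 4)^2*(p + 2)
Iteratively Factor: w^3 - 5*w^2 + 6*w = (w)*(w^2 - 5*w + 6) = w*(w - 3)*(w - 2)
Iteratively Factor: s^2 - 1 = (s + 1)*(s - 1)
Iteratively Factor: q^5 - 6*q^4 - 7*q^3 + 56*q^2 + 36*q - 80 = (q + 2)*(q^4 - 8*q^3 + 9*q^2 + 38*q - 40) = (q - 4)*(q + 2)*(q^3 - 4*q^2 - 7*q + 10) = (q - 4)*(q + 2)^2*(q^2 - 6*q + 5) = (q - 4)*(q - 1)*(q + 2)^2*(q - 5)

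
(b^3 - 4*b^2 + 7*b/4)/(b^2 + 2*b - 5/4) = b*(2*b - 7)/(2*b + 5)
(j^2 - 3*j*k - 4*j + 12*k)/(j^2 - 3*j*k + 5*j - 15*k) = (j - 4)/(j + 5)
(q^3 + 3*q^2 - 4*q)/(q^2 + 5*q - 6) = q*(q + 4)/(q + 6)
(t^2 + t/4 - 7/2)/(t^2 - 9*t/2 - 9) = (-4*t^2 - t + 14)/(2*(-2*t^2 + 9*t + 18))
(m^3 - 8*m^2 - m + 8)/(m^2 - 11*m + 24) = (m^2 - 1)/(m - 3)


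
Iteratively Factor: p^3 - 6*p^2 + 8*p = (p - 2)*(p^2 - 4*p) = (p - 4)*(p - 2)*(p)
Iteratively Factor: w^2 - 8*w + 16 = (w - 4)*(w - 4)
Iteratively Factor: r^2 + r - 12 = (r - 3)*(r + 4)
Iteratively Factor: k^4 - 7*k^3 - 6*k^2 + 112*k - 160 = (k + 4)*(k^3 - 11*k^2 + 38*k - 40) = (k - 4)*(k + 4)*(k^2 - 7*k + 10) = (k - 4)*(k - 2)*(k + 4)*(k - 5)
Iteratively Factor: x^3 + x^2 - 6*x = (x - 2)*(x^2 + 3*x) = (x - 2)*(x + 3)*(x)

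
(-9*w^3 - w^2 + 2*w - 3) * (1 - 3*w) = 27*w^4 - 6*w^3 - 7*w^2 + 11*w - 3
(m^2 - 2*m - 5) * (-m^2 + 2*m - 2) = -m^4 + 4*m^3 - m^2 - 6*m + 10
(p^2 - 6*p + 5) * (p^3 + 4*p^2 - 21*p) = p^5 - 2*p^4 - 40*p^3 + 146*p^2 - 105*p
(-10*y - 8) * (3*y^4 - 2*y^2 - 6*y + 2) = -30*y^5 - 24*y^4 + 20*y^3 + 76*y^2 + 28*y - 16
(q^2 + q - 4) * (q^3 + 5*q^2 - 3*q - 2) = q^5 + 6*q^4 - 2*q^3 - 25*q^2 + 10*q + 8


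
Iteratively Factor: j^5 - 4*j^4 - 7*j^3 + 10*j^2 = (j)*(j^4 - 4*j^3 - 7*j^2 + 10*j) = j^2*(j^3 - 4*j^2 - 7*j + 10) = j^2*(j + 2)*(j^2 - 6*j + 5) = j^2*(j - 5)*(j + 2)*(j - 1)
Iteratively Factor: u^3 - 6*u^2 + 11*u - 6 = (u - 2)*(u^2 - 4*u + 3) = (u - 2)*(u - 1)*(u - 3)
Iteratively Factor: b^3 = (b)*(b^2) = b^2*(b)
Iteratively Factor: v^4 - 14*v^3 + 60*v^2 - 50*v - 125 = (v - 5)*(v^3 - 9*v^2 + 15*v + 25) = (v - 5)^2*(v^2 - 4*v - 5) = (v - 5)^3*(v + 1)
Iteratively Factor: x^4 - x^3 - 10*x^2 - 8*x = (x)*(x^3 - x^2 - 10*x - 8) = x*(x + 1)*(x^2 - 2*x - 8) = x*(x - 4)*(x + 1)*(x + 2)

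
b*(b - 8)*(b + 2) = b^3 - 6*b^2 - 16*b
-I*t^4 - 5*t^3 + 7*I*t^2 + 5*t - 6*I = (t - 1)*(t - 3*I)*(t - 2*I)*(-I*t - I)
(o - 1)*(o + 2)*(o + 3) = o^3 + 4*o^2 + o - 6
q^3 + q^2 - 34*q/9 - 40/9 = (q - 2)*(q + 4/3)*(q + 5/3)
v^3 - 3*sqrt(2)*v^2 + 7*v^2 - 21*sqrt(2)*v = v*(v + 7)*(v - 3*sqrt(2))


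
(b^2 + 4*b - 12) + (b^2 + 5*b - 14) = 2*b^2 + 9*b - 26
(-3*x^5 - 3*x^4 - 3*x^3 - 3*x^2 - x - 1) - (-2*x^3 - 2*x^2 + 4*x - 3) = -3*x^5 - 3*x^4 - x^3 - x^2 - 5*x + 2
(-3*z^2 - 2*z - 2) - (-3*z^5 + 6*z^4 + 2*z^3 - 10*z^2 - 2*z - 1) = 3*z^5 - 6*z^4 - 2*z^3 + 7*z^2 - 1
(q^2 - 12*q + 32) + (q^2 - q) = 2*q^2 - 13*q + 32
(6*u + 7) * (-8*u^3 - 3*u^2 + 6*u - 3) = -48*u^4 - 74*u^3 + 15*u^2 + 24*u - 21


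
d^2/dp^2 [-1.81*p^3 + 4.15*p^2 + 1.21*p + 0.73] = 8.3 - 10.86*p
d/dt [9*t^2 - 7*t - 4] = 18*t - 7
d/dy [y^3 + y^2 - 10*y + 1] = 3*y^2 + 2*y - 10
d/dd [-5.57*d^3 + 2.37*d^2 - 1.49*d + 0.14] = -16.71*d^2 + 4.74*d - 1.49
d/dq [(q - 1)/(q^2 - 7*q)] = (-q^2 + 2*q - 7)/(q^2*(q^2 - 14*q + 49))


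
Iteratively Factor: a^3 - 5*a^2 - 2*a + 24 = (a + 2)*(a^2 - 7*a + 12) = (a - 3)*(a + 2)*(a - 4)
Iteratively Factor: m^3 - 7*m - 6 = (m + 1)*(m^2 - m - 6) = (m + 1)*(m + 2)*(m - 3)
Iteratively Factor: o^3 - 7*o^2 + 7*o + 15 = (o - 3)*(o^2 - 4*o - 5) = (o - 3)*(o + 1)*(o - 5)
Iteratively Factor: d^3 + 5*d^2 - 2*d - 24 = (d + 3)*(d^2 + 2*d - 8) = (d - 2)*(d + 3)*(d + 4)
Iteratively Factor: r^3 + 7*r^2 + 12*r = (r + 4)*(r^2 + 3*r) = (r + 3)*(r + 4)*(r)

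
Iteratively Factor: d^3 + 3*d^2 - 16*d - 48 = (d + 4)*(d^2 - d - 12) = (d - 4)*(d + 4)*(d + 3)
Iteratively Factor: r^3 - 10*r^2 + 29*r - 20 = (r - 1)*(r^2 - 9*r + 20) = (r - 5)*(r - 1)*(r - 4)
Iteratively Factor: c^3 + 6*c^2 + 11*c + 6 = (c + 3)*(c^2 + 3*c + 2) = (c + 1)*(c + 3)*(c + 2)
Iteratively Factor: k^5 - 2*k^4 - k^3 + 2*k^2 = (k)*(k^4 - 2*k^3 - k^2 + 2*k) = k*(k - 1)*(k^3 - k^2 - 2*k) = k^2*(k - 1)*(k^2 - k - 2) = k^2*(k - 1)*(k + 1)*(k - 2)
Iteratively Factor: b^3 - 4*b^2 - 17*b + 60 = (b - 5)*(b^2 + b - 12) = (b - 5)*(b - 3)*(b + 4)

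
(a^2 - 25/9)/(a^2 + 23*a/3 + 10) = (a - 5/3)/(a + 6)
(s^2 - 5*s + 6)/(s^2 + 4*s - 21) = (s - 2)/(s + 7)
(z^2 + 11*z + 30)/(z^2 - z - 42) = (z + 5)/(z - 7)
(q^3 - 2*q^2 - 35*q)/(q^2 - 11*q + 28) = q*(q + 5)/(q - 4)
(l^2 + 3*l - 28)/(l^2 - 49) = (l - 4)/(l - 7)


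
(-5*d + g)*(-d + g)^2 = -5*d^3 + 11*d^2*g - 7*d*g^2 + g^3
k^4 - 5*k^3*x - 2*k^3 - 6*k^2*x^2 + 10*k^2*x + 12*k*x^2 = k*(k - 2)*(k - 6*x)*(k + x)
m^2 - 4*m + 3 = (m - 3)*(m - 1)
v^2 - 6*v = v*(v - 6)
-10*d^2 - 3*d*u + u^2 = (-5*d + u)*(2*d + u)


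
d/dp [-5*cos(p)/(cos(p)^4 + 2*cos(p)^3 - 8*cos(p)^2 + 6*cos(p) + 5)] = 20*(-3*cos(p)^4 - 4*cos(p)^3 + 8*cos(p)^2 + 5)*sin(p)/(2*sin(p)^4 + 12*sin(p)^2 + 15*cos(p) + cos(3*p) - 4)^2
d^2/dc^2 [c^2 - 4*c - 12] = 2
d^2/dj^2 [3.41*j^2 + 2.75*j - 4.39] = 6.82000000000000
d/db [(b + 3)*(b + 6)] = 2*b + 9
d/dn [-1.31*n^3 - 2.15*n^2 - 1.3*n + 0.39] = -3.93*n^2 - 4.3*n - 1.3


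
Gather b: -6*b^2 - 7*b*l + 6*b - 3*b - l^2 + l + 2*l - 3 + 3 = -6*b^2 + b*(3 - 7*l) - l^2 + 3*l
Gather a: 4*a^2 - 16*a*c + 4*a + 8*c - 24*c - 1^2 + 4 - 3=4*a^2 + a*(4 - 16*c) - 16*c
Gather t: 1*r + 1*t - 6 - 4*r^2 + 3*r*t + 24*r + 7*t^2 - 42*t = -4*r^2 + 25*r + 7*t^2 + t*(3*r - 41) - 6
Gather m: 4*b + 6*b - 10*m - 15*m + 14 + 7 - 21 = 10*b - 25*m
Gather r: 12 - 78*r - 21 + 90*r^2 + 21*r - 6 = 90*r^2 - 57*r - 15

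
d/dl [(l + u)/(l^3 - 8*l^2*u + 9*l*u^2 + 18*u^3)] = (-2*l + 9*u)/(l^4 - 18*l^3*u + 117*l^2*u^2 - 324*l*u^3 + 324*u^4)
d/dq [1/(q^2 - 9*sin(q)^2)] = 2*(-q + 9*sin(2*q)/2)/(q^2 - 9*sin(q)^2)^2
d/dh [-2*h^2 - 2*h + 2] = -4*h - 2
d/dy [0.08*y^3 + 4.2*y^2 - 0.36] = y*(0.24*y + 8.4)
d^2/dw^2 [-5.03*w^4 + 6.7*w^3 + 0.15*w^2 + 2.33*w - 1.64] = -60.36*w^2 + 40.2*w + 0.3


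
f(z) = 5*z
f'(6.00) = 5.00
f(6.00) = 30.00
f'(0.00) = 5.00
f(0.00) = 0.00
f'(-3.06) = 5.00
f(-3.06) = -15.30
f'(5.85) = 5.00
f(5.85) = 29.25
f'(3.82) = 5.00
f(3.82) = 19.10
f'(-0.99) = 5.00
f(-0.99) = -4.95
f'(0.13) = 5.00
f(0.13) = 0.65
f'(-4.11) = 5.00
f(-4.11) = -20.55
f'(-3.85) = 5.00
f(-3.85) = -19.25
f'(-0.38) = 5.00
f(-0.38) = -1.90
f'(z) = 5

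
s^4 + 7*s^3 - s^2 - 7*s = s*(s - 1)*(s + 1)*(s + 7)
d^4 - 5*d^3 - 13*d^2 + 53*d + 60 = (d - 5)*(d - 4)*(d + 1)*(d + 3)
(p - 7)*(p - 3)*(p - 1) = p^3 - 11*p^2 + 31*p - 21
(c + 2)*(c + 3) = c^2 + 5*c + 6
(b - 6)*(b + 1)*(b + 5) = b^3 - 31*b - 30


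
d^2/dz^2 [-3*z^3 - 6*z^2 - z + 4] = -18*z - 12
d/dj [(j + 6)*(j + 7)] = 2*j + 13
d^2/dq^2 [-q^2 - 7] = -2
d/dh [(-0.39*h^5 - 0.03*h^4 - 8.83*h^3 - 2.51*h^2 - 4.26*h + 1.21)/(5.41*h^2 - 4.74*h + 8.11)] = (-6.3297*h^6 + 7.0698*h^5 - 63.1582*h^4 + 82.7352*h^3 - 179.8899*h^2 - 53.8044*h - 28.8132)/(29.2681*h^4 - 51.2868*h^3 + 110.2178*h^2 - 76.8828*h + 65.7721)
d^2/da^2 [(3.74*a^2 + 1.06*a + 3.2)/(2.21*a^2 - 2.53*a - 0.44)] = (52.177216*a^3 + 115.595376*a^2 - 101.168496*a + 46.277264)/(10.793861*a^6 - 37.070319*a^5 + 35.990955*a^4 - 1.433245*a^3 - 7.16562*a^2 - 1.469424*a - 0.085184)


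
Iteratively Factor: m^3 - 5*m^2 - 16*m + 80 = (m - 5)*(m^2 - 16) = (m - 5)*(m - 4)*(m + 4)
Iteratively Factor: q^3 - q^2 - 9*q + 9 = (q + 3)*(q^2 - 4*q + 3) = (q - 1)*(q + 3)*(q - 3)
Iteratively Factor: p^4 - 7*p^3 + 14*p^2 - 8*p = (p - 4)*(p^3 - 3*p^2 + 2*p) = (p - 4)*(p - 2)*(p^2 - p) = (p - 4)*(p - 2)*(p - 1)*(p)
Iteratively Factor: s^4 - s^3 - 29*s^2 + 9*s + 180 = (s - 5)*(s^3 + 4*s^2 - 9*s - 36) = (s - 5)*(s + 4)*(s^2 - 9) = (s - 5)*(s - 3)*(s + 4)*(s + 3)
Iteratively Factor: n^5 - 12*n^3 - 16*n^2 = (n + 2)*(n^4 - 2*n^3 - 8*n^2) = (n - 4)*(n + 2)*(n^3 + 2*n^2) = (n - 4)*(n + 2)^2*(n^2) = n*(n - 4)*(n + 2)^2*(n)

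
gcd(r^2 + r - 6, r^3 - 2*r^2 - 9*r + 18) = r^2 + r - 6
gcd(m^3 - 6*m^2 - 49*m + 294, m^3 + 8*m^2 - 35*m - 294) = m^2 + m - 42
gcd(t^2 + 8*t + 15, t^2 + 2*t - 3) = t + 3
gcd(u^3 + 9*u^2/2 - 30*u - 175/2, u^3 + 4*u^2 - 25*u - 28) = u + 7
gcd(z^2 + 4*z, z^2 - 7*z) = z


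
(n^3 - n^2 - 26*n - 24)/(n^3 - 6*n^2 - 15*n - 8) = (n^2 - 2*n - 24)/(n^2 - 7*n - 8)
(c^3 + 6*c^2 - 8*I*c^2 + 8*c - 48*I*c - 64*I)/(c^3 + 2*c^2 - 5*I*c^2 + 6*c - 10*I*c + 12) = (c^2 + c*(4 - 8*I) - 32*I)/(c^2 - 5*I*c + 6)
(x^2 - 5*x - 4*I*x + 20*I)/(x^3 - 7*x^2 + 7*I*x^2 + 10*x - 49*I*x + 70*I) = (x - 4*I)/(x^2 + x*(-2 + 7*I) - 14*I)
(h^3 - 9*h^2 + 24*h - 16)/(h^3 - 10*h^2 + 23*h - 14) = (h^2 - 8*h + 16)/(h^2 - 9*h + 14)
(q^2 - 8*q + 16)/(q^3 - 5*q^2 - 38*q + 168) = (q - 4)/(q^2 - q - 42)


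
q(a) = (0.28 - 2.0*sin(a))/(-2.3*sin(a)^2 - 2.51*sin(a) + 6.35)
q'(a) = (0.28 - 2.0*sin(a))*(4.6*sin(a)*cos(a) + 2.51*cos(a))/(-2.3*sin(a)^2 - 2.51*sin(a) + 6.35)^2 - 2.0*cos(a)/(-2.3*sin(a)^2 - 2.51*sin(a) + 6.35)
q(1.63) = -1.11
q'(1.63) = 0.38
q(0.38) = -0.09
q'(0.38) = -0.43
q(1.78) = -0.99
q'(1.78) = 1.10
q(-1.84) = 0.33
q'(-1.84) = 0.11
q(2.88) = -0.04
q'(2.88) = 0.38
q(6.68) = -0.10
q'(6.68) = -0.44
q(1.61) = -1.11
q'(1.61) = 0.25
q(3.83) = 0.22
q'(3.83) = 0.23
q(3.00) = 0.00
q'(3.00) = 0.33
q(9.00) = -0.11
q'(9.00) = 0.46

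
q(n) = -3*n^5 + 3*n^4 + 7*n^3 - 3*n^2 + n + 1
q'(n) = -15*n^4 + 12*n^3 + 21*n^2 - 6*n + 1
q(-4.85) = 8837.55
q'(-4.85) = -9144.56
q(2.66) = -135.14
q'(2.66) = -391.48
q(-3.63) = 2034.74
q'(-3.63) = -2878.95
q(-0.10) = 0.86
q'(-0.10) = 1.80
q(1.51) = 11.82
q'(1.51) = 3.15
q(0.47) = 1.61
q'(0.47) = 3.33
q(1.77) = 9.52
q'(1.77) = -24.51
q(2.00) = -1.00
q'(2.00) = -71.00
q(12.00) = -672611.00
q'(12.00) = -287351.00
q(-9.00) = 191476.00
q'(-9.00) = -105407.00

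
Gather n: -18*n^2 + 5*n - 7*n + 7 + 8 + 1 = -18*n^2 - 2*n + 16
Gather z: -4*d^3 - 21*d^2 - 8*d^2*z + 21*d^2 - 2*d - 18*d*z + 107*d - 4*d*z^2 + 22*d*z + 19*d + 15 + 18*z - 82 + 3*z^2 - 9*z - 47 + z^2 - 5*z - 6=-4*d^3 + 124*d + z^2*(4 - 4*d) + z*(-8*d^2 + 4*d + 4) - 120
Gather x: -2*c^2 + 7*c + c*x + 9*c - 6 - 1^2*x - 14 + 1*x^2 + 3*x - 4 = -2*c^2 + 16*c + x^2 + x*(c + 2) - 24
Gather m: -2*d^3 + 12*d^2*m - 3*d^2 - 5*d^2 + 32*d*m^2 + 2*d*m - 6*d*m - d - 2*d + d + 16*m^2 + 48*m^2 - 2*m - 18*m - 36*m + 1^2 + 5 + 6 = -2*d^3 - 8*d^2 - 2*d + m^2*(32*d + 64) + m*(12*d^2 - 4*d - 56) + 12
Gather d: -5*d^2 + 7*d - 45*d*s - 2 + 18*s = -5*d^2 + d*(7 - 45*s) + 18*s - 2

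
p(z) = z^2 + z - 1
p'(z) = 2*z + 1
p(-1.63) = 0.03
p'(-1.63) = -2.26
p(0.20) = -0.76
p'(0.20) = 1.40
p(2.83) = 9.84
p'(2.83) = 6.66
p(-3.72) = 9.12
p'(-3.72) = -6.44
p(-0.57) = -1.25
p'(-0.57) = -0.14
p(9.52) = 99.15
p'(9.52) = 20.04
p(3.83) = 17.50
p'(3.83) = 8.66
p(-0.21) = -1.17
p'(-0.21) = 0.58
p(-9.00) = 71.00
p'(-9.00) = -17.00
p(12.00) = 155.00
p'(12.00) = 25.00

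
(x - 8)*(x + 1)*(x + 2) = x^3 - 5*x^2 - 22*x - 16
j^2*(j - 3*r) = j^3 - 3*j^2*r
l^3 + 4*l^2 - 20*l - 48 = (l - 4)*(l + 2)*(l + 6)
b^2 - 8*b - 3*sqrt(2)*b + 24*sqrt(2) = (b - 8)*(b - 3*sqrt(2))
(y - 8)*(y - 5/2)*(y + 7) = y^3 - 7*y^2/2 - 107*y/2 + 140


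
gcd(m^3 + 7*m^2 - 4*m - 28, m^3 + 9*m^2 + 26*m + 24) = m + 2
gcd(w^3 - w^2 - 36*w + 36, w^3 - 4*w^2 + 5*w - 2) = w - 1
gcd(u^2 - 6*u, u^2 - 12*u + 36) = u - 6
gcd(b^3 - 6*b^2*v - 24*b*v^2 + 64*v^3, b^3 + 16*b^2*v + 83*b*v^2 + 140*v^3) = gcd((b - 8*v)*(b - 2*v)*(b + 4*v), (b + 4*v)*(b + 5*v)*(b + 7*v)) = b + 4*v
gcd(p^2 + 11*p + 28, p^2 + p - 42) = p + 7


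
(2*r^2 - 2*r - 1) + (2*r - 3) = 2*r^2 - 4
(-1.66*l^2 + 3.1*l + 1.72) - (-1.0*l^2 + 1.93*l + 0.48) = -0.66*l^2 + 1.17*l + 1.24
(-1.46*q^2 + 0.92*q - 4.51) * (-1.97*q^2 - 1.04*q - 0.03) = 2.8762*q^4 - 0.294*q^3 + 7.9717*q^2 + 4.6628*q + 0.1353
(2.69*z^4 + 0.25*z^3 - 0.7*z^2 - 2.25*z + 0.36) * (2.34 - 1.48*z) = -3.9812*z^5 + 5.9246*z^4 + 1.621*z^3 + 1.692*z^2 - 5.7978*z + 0.8424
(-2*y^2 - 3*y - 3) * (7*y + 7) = -14*y^3 - 35*y^2 - 42*y - 21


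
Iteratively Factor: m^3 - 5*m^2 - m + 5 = (m - 5)*(m^2 - 1) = (m - 5)*(m - 1)*(m + 1)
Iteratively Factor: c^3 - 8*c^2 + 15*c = (c - 3)*(c^2 - 5*c) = c*(c - 3)*(c - 5)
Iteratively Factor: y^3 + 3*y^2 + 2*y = (y + 1)*(y^2 + 2*y) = (y + 1)*(y + 2)*(y)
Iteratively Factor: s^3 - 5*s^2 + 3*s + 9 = (s - 3)*(s^2 - 2*s - 3) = (s - 3)^2*(s + 1)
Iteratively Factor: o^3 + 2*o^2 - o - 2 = (o - 1)*(o^2 + 3*o + 2) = (o - 1)*(o + 2)*(o + 1)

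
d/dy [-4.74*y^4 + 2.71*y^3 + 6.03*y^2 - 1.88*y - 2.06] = -18.96*y^3 + 8.13*y^2 + 12.06*y - 1.88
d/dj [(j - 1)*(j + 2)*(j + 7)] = 3*j^2 + 16*j + 5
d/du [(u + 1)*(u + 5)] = 2*u + 6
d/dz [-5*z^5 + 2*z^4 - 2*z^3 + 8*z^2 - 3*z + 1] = -25*z^4 + 8*z^3 - 6*z^2 + 16*z - 3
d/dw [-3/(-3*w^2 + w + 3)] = 3*(1 - 6*w)/(-3*w^2 + w + 3)^2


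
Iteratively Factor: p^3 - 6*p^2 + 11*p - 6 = (p - 2)*(p^2 - 4*p + 3) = (p - 2)*(p - 1)*(p - 3)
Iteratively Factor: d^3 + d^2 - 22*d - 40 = (d + 2)*(d^2 - d - 20) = (d - 5)*(d + 2)*(d + 4)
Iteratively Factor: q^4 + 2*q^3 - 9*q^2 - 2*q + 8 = (q - 2)*(q^3 + 4*q^2 - q - 4) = (q - 2)*(q + 1)*(q^2 + 3*q - 4) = (q - 2)*(q - 1)*(q + 1)*(q + 4)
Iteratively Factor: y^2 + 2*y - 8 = (y + 4)*(y - 2)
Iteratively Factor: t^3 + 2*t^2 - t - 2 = (t - 1)*(t^2 + 3*t + 2) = (t - 1)*(t + 1)*(t + 2)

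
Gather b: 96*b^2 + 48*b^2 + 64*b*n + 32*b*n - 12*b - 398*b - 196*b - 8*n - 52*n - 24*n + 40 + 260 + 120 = 144*b^2 + b*(96*n - 606) - 84*n + 420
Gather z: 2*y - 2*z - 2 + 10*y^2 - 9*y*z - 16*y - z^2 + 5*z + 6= 10*y^2 - 14*y - z^2 + z*(3 - 9*y) + 4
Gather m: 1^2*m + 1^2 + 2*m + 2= 3*m + 3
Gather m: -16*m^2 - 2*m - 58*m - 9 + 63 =-16*m^2 - 60*m + 54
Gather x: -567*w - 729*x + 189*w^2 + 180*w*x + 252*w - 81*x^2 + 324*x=189*w^2 - 315*w - 81*x^2 + x*(180*w - 405)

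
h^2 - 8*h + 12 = (h - 6)*(h - 2)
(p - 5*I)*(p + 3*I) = p^2 - 2*I*p + 15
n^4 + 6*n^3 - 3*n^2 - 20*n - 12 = (n - 2)*(n + 1)^2*(n + 6)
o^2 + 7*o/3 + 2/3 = (o + 1/3)*(o + 2)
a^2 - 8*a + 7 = (a - 7)*(a - 1)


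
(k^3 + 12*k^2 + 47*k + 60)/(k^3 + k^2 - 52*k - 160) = (k + 3)/(k - 8)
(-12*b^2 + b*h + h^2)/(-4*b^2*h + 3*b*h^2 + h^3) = (3*b - h)/(h*(b - h))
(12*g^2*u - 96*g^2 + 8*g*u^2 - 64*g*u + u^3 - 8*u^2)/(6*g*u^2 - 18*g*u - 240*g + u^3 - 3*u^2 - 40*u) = (2*g + u)/(u + 5)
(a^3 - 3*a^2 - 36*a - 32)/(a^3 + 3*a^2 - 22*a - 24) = (a^2 - 4*a - 32)/(a^2 + 2*a - 24)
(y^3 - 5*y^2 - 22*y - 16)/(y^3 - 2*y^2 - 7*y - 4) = (y^2 - 6*y - 16)/(y^2 - 3*y - 4)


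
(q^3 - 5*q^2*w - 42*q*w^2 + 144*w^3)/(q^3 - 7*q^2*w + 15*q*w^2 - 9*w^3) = (q^2 - 2*q*w - 48*w^2)/(q^2 - 4*q*w + 3*w^2)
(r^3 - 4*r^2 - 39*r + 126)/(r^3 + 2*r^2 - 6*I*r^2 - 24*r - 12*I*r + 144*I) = (r^2 - 10*r + 21)/(r^2 + r*(-4 - 6*I) + 24*I)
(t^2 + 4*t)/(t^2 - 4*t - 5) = t*(t + 4)/(t^2 - 4*t - 5)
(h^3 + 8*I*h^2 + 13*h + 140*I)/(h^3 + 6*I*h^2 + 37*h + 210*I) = (h - 4*I)/(h - 6*I)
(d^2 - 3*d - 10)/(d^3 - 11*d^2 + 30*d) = (d + 2)/(d*(d - 6))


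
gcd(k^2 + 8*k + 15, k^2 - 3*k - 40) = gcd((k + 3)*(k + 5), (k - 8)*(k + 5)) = k + 5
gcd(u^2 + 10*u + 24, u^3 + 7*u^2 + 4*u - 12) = u + 6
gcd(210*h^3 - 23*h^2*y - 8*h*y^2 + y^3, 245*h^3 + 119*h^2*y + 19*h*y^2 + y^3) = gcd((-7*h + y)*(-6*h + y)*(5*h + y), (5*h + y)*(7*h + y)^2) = 5*h + y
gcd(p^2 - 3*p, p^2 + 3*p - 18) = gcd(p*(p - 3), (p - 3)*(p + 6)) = p - 3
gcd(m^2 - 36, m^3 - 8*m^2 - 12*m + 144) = m - 6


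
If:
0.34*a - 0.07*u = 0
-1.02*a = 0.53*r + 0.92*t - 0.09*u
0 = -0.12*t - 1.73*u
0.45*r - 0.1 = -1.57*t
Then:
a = -0.00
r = -0.22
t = 0.13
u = -0.01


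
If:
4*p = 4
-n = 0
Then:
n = 0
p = 1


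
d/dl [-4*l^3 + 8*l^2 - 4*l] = -12*l^2 + 16*l - 4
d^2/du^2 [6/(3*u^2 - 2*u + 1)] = 12*(-9*u^2 + 6*u + 4*(3*u - 1)^2 - 3)/(3*u^2 - 2*u + 1)^3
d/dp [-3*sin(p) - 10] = -3*cos(p)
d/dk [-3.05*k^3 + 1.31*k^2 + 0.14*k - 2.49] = -9.15*k^2 + 2.62*k + 0.14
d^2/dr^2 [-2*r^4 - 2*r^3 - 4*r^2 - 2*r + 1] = -24*r^2 - 12*r - 8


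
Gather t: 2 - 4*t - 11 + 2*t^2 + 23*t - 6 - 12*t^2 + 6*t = -10*t^2 + 25*t - 15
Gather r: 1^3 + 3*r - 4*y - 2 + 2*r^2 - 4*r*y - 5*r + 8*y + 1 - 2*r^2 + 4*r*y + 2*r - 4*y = 0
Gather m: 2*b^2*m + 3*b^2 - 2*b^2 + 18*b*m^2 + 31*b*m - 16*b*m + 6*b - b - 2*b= b^2 + 18*b*m^2 + 3*b + m*(2*b^2 + 15*b)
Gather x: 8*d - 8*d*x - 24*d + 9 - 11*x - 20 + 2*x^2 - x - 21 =-16*d + 2*x^2 + x*(-8*d - 12) - 32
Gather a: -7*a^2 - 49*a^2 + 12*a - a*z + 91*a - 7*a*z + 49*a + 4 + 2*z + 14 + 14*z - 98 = -56*a^2 + a*(152 - 8*z) + 16*z - 80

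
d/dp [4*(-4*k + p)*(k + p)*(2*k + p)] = -40*k^2 - 8*k*p + 12*p^2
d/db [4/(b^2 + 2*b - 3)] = 8*(-b - 1)/(b^2 + 2*b - 3)^2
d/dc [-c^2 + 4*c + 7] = 4 - 2*c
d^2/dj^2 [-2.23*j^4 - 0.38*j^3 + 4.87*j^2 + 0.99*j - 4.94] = -26.76*j^2 - 2.28*j + 9.74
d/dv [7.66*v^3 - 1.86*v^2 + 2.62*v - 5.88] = 22.98*v^2 - 3.72*v + 2.62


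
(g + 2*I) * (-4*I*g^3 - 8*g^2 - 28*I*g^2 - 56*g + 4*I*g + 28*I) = -4*I*g^4 - 28*I*g^3 - 12*I*g^2 - 8*g - 84*I*g - 56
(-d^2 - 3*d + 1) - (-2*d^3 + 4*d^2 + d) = 2*d^3 - 5*d^2 - 4*d + 1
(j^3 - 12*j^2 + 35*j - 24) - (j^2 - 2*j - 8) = j^3 - 13*j^2 + 37*j - 16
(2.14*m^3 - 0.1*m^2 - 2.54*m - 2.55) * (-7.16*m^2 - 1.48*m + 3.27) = -15.3224*m^5 - 2.4512*m^4 + 25.3322*m^3 + 21.6902*m^2 - 4.5318*m - 8.3385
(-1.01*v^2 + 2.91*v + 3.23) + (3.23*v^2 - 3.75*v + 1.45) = 2.22*v^2 - 0.84*v + 4.68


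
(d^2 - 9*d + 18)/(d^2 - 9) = (d - 6)/(d + 3)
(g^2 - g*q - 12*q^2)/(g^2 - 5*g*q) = (g^2 - g*q - 12*q^2)/(g*(g - 5*q))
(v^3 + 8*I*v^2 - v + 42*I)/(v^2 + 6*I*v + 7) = (v^2 + I*v + 6)/(v - I)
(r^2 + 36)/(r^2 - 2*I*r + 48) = (r - 6*I)/(r - 8*I)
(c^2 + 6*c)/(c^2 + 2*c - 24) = c/(c - 4)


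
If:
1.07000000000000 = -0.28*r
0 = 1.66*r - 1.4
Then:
No Solution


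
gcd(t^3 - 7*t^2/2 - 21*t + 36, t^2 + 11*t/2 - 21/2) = t - 3/2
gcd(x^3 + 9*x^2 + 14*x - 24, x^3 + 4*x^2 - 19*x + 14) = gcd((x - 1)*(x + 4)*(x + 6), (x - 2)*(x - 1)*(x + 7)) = x - 1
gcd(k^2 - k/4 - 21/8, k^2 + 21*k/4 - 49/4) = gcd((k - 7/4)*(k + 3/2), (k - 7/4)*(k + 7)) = k - 7/4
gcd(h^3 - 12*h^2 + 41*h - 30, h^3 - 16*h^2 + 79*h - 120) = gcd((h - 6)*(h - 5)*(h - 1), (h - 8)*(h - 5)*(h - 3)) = h - 5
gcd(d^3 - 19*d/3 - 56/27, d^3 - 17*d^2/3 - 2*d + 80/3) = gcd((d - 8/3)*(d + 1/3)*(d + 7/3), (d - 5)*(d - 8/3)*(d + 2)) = d - 8/3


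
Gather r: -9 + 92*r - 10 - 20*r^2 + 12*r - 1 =-20*r^2 + 104*r - 20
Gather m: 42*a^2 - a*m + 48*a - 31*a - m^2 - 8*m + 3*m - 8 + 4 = 42*a^2 + 17*a - m^2 + m*(-a - 5) - 4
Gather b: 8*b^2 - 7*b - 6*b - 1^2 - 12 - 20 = 8*b^2 - 13*b - 33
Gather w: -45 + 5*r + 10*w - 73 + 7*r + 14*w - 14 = 12*r + 24*w - 132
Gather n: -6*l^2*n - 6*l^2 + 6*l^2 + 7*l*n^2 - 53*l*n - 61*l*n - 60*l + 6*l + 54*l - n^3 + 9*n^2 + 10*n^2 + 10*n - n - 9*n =-n^3 + n^2*(7*l + 19) + n*(-6*l^2 - 114*l)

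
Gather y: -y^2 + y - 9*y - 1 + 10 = -y^2 - 8*y + 9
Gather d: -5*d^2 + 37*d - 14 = -5*d^2 + 37*d - 14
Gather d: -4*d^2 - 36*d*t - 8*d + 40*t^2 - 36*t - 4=-4*d^2 + d*(-36*t - 8) + 40*t^2 - 36*t - 4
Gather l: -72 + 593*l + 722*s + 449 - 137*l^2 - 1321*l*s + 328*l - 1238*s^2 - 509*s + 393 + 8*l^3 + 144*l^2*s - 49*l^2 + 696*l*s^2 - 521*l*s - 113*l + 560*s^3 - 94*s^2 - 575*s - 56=8*l^3 + l^2*(144*s - 186) + l*(696*s^2 - 1842*s + 808) + 560*s^3 - 1332*s^2 - 362*s + 714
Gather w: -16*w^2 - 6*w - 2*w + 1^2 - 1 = -16*w^2 - 8*w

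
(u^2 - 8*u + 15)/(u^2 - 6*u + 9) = (u - 5)/(u - 3)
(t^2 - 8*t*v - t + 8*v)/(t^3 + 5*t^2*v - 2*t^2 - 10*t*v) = (t^2 - 8*t*v - t + 8*v)/(t*(t^2 + 5*t*v - 2*t - 10*v))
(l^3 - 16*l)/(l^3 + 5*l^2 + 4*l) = (l - 4)/(l + 1)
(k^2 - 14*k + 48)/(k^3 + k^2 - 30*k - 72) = (k - 8)/(k^2 + 7*k + 12)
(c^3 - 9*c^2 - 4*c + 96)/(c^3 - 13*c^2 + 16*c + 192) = (c - 4)/(c - 8)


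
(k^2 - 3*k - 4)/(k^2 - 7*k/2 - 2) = 2*(k + 1)/(2*k + 1)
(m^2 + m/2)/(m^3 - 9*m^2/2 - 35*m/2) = (2*m + 1)/(2*m^2 - 9*m - 35)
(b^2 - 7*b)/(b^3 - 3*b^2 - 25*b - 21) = b/(b^2 + 4*b + 3)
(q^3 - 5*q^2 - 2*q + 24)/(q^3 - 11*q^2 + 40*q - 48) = (q + 2)/(q - 4)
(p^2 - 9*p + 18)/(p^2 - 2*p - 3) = (p - 6)/(p + 1)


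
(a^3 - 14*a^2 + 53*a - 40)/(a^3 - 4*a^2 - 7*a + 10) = (a - 8)/(a + 2)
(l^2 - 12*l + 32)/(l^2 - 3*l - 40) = (l - 4)/(l + 5)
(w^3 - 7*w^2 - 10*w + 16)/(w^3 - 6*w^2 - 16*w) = (w - 1)/w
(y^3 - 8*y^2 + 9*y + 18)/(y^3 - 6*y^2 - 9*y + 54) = (y + 1)/(y + 3)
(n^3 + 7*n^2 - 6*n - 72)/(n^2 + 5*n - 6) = (n^2 + n - 12)/(n - 1)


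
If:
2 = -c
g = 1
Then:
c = -2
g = 1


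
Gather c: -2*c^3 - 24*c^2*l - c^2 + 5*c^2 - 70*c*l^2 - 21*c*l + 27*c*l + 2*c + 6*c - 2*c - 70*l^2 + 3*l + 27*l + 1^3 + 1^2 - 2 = -2*c^3 + c^2*(4 - 24*l) + c*(-70*l^2 + 6*l + 6) - 70*l^2 + 30*l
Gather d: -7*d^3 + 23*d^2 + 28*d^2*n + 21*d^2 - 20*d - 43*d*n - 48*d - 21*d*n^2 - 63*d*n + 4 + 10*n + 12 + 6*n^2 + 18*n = -7*d^3 + d^2*(28*n + 44) + d*(-21*n^2 - 106*n - 68) + 6*n^2 + 28*n + 16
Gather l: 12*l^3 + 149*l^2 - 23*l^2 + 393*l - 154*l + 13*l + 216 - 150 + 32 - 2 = 12*l^3 + 126*l^2 + 252*l + 96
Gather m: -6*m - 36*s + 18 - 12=-6*m - 36*s + 6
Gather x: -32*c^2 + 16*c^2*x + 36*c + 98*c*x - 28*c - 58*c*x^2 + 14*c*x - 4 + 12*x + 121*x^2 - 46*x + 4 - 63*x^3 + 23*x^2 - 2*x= -32*c^2 + 8*c - 63*x^3 + x^2*(144 - 58*c) + x*(16*c^2 + 112*c - 36)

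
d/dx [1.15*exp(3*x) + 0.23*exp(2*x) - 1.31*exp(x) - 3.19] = (3.45*exp(2*x) + 0.46*exp(x) - 1.31)*exp(x)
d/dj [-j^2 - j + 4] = -2*j - 1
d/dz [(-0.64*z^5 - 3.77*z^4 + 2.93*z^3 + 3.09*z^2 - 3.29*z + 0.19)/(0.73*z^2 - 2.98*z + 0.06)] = (-1.4016*z^6 + 2.1246*z^5 + 35.6507*z^4 - 18.3676*z^3 - 6.2791*z^2 + 0.093399999999999*z + 0.3688)/(0.5329*z^4 - 4.3508*z^3 + 8.968*z^2 - 0.3576*z + 0.0036)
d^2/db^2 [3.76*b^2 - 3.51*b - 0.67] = 7.52000000000000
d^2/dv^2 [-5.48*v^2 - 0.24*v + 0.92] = -10.9600000000000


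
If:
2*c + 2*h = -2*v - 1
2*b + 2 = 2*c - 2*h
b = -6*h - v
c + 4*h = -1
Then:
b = -31/8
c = -5/2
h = 3/8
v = 13/8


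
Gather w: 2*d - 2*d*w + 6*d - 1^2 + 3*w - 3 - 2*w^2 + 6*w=8*d - 2*w^2 + w*(9 - 2*d) - 4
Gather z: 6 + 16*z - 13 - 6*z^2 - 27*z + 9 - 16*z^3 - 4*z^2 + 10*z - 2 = -16*z^3 - 10*z^2 - z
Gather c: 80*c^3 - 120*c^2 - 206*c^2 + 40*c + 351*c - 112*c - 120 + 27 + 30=80*c^3 - 326*c^2 + 279*c - 63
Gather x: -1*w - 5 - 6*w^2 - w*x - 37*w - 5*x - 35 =-6*w^2 - 38*w + x*(-w - 5) - 40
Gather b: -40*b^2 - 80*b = -40*b^2 - 80*b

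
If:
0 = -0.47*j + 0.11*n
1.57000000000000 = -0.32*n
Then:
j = -1.15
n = -4.91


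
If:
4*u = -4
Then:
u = -1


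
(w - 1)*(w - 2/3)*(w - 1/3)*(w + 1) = w^4 - w^3 - 7*w^2/9 + w - 2/9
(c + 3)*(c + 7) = c^2 + 10*c + 21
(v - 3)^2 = v^2 - 6*v + 9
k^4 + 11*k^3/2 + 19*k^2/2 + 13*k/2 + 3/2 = (k + 1/2)*(k + 1)^2*(k + 3)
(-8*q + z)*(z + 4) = -8*q*z - 32*q + z^2 + 4*z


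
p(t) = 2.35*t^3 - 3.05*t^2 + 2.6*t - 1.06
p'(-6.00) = 293.00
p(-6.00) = -634.06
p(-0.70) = -5.18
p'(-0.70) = 10.32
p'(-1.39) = 24.70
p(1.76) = 6.88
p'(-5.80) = 275.14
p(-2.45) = -60.30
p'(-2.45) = 59.86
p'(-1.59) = 30.12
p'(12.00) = 944.60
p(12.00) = 3651.74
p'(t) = 7.05*t^2 - 6.1*t + 2.6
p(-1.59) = -22.35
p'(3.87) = 84.58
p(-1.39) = -16.88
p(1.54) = 4.29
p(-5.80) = -577.26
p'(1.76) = 13.70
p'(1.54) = 9.93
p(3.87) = 99.53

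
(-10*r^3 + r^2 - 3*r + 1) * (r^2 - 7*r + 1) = -10*r^5 + 71*r^4 - 20*r^3 + 23*r^2 - 10*r + 1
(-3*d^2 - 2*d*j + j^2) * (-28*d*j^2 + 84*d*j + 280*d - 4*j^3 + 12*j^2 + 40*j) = 84*d^3*j^2 - 252*d^3*j - 840*d^3 + 68*d^2*j^3 - 204*d^2*j^2 - 680*d^2*j - 20*d*j^4 + 60*d*j^3 + 200*d*j^2 - 4*j^5 + 12*j^4 + 40*j^3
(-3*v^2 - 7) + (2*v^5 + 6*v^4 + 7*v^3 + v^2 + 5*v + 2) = 2*v^5 + 6*v^4 + 7*v^3 - 2*v^2 + 5*v - 5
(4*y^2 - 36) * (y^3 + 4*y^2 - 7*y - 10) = 4*y^5 + 16*y^4 - 64*y^3 - 184*y^2 + 252*y + 360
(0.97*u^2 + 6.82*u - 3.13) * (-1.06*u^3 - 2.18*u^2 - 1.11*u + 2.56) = -1.0282*u^5 - 9.3438*u^4 - 12.6265*u^3 + 1.7364*u^2 + 20.9335*u - 8.0128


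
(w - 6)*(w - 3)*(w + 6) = w^3 - 3*w^2 - 36*w + 108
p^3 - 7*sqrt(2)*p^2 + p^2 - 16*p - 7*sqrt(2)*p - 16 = (p + 1)*(p - 8*sqrt(2))*(p + sqrt(2))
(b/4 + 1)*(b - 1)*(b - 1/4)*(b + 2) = b^4/4 + 19*b^3/16 + 3*b^2/16 - 17*b/8 + 1/2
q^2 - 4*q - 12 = (q - 6)*(q + 2)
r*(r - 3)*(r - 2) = r^3 - 5*r^2 + 6*r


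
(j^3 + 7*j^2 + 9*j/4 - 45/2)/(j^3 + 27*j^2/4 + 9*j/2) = (4*j^2 + 4*j - 15)/(j*(4*j + 3))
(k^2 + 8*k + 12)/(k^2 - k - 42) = (k + 2)/(k - 7)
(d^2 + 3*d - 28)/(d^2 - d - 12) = (d + 7)/(d + 3)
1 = 1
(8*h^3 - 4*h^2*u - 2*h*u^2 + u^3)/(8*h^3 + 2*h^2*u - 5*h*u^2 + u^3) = (-4*h^2 + u^2)/(-4*h^2 - 3*h*u + u^2)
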